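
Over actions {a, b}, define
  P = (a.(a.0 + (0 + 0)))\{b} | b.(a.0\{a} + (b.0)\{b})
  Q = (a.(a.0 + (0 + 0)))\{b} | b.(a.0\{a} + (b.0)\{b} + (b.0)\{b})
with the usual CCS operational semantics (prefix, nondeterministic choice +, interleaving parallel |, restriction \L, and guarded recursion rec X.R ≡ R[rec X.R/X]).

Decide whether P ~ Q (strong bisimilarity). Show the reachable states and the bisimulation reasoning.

bisimilar

P's transition system — 9 states:
  u0 = (a.(a.0 + (0 + 0)))\{b} | b.(a.0\{a} + (b.0)\{b}) → -a-> u1, -b-> u2
  u1 = (a.0 + (0 + 0))\{b} | b.(a.0\{a} + (b.0)\{b}) → -a-> u3, -b-> u4
  u2 = (a.(a.0 + (0 + 0)))\{b} | (a.0\{a} + (b.0)\{b}) → -a-> u4, -a-> u5
  u3 = 0\{b} | b.(a.0\{a} + (b.0)\{b}) → -b-> u6
  u4 = (a.0 + (0 + 0))\{b} | (a.0\{a} + (b.0)\{b}) → -a-> u6, -a-> u7
  u5 = (a.(a.0 + (0 + 0)))\{b} | 0\{a} → -a-> u7
  u6 = 0\{b} | (a.0\{a} + (b.0)\{b}) → -a-> u8
  u7 = (a.0 + (0 + 0))\{b} | 0\{a} → -a-> u8
  u8 = 0\{b} | 0\{a} → ∅
Q's transition system — 9 states:
  v0 = (a.(a.0 + (0 + 0)))\{b} | b.(a.0\{a} + (b.0)\{b} + (b.0)\{b}) → -a-> v1, -b-> v2
  v1 = (a.0 + (0 + 0))\{b} | b.(a.0\{a} + (b.0)\{b} + (b.0)\{b}) → -a-> v3, -b-> v4
  v2 = (a.(a.0 + (0 + 0)))\{b} | (a.0\{a} + (b.0)\{b} + (b.0)\{b}) → -a-> v4, -a-> v5
  v3 = 0\{b} | b.(a.0\{a} + (b.0)\{b} + (b.0)\{b}) → -b-> v6
  v4 = (a.0 + (0 + 0))\{b} | (a.0\{a} + (b.0)\{b} + (b.0)\{b}) → -a-> v6, -a-> v7
  v5 = (a.(a.0 + (0 + 0)))\{b} | 0\{a} → -a-> v7
  v6 = 0\{b} | (a.0\{a} + (b.0)\{b} + (b.0)\{b}) → -a-> v8
  v7 = (a.0 + (0 + 0))\{b} | 0\{a} → -a-> v8
  v8 = 0\{b} | 0\{a} → ∅
Coarsest stable partition (strong bisimilarity classes):
  B0 = {u0, v0}
  B1 = {u1, v1}
  B2 = {u4, u5, v4, v5}
  B3 = {u6, u7, v6, v7}
  B4 = {u8, v8}
  B5 = {u3, v3}
  B6 = {u2, v2}
u0 ∈ B0, v0 ∈ B0 → same block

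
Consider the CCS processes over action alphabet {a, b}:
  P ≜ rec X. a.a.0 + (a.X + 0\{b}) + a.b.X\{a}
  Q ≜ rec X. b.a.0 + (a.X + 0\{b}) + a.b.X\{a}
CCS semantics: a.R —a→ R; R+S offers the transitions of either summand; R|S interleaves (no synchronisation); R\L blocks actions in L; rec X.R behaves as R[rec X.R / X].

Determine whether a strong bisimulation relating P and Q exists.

not bisimilar

Reachable graph of P (5 states):
  s0 = rec X. a.a.0 + (a.X + 0\{b}) + a.b.X\{a} ⊢ -a-> s0, -a-> s1, -a-> s2
  s1 = a.0 ⊢ -a-> s3
  s2 = b.(rec X. a.a.0 + (a.X + 0\{b}) + a.b.X\{a})\{a} ⊢ -b-> s4
  s3 = 0 ⊢ (no moves)
  s4 = (rec X. a.a.0 + (a.X + 0\{b}) + a.b.X\{a})\{a} ⊢ (no moves)
Reachable graph of Q (6 states):
  t0 = rec X. b.a.0 + (a.X + 0\{b}) + a.b.X\{a} ⊢ -a-> t0, -a-> t1, -b-> t2
  t1 = b.(rec X. b.a.0 + (a.X + 0\{b}) + a.b.X\{a})\{a} ⊢ -b-> t3
  t2 = a.0 ⊢ -a-> t4
  t3 = (rec X. b.a.0 + (a.X + 0\{b}) + a.b.X\{a})\{a} ⊢ -b-> t5
  t4 = 0 ⊢ (no moves)
  t5 = (a.0)\{a} ⊢ (no moves)
Partition-refinement fixed point:
  B0 = {s0}
  B1 = {s2, t3}
  B2 = {s3, s4, t4, t5}
  B3 = {s1, t2}
  B4 = {t0}
  B5 = {t1}
s0 ∈ B0, t0 ∈ B4 → different blocks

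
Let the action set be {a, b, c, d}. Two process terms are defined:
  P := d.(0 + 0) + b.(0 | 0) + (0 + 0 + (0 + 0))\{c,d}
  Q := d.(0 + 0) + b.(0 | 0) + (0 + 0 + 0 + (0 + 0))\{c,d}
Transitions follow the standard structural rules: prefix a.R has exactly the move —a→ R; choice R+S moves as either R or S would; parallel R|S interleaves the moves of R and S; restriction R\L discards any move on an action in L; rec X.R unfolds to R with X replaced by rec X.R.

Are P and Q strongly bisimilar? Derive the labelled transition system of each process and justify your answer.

LTS(P): 3 reachable states
  u0 = d.(0 + 0) + b.(0 | 0) + (0 + 0 + (0 + 0))\{c,d} ⊢ --b--▸ u1, --d--▸ u2
  u1 = 0 | 0 ⊢ stopped
  u2 = 0 + 0 ⊢ stopped
LTS(Q): 3 reachable states
  v0 = d.(0 + 0) + b.(0 | 0) + (0 + 0 + 0 + (0 + 0))\{c,d} ⊢ --b--▸ v1, --d--▸ v2
  v1 = 0 | 0 ⊢ stopped
  v2 = 0 + 0 ⊢ stopped
Partition-refinement fixed point:
  B0 = {u0, v0}
  B1 = {u1, u2, v1, v2}
u0 ∈ B0, v0 ∈ B0 → same block

bisimilar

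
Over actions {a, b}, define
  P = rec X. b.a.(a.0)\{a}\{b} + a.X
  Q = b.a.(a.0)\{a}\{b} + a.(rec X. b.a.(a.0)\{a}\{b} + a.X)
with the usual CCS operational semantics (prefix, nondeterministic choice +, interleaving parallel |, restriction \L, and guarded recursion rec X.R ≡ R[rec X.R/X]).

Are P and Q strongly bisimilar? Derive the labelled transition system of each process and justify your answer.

P's transition system — 3 states:
  m0 = rec X. b.a.(a.0)\{a}\{b} + a.X → ··a··> m0, ··b··> m1
  m1 = a.(a.0)\{a}\{b} → ··a··> m2
  m2 = (a.0)\{a}\{b} → deadlocked
Q's transition system — 4 states:
  n0 = b.a.(a.0)\{a}\{b} + a.(rec X. b.a.(a.0)\{a}\{b} + a.X) → ··a··> n1, ··b··> n2
  n1 = rec X. b.a.(a.0)\{a}\{b} + a.X → ··a··> n1, ··b··> n2
  n2 = a.(a.0)\{a}\{b} → ··a··> n3
  n3 = (a.0)\{a}\{b} → deadlocked
Partition-refinement fixed point:
  B0 = {m0, n0, n1}
  B1 = {m1, n2}
  B2 = {m2, n3}
m0 ∈ B0, n0 ∈ B0 → same block

P ~ Q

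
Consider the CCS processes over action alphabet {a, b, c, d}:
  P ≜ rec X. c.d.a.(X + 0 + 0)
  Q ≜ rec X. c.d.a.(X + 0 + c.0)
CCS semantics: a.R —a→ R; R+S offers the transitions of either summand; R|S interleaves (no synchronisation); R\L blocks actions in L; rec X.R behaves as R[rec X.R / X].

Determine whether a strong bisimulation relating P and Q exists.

LTS(P): 4 reachable states
  s0 = rec X. c.d.a.(X + 0 + 0) ⊢ —c→ s1
  s1 = d.a.((rec X. c.d.a.(X + 0 + 0)) + 0 + 0) ⊢ —d→ s2
  s2 = a.((rec X. c.d.a.(X + 0 + 0)) + 0 + 0) ⊢ —a→ s3
  s3 = (rec X. c.d.a.(X + 0 + 0)) + 0 + 0 ⊢ —c→ s1
LTS(Q): 5 reachable states
  t0 = rec X. c.d.a.(X + 0 + c.0) ⊢ —c→ t1
  t1 = d.a.((rec X. c.d.a.(X + 0 + c.0)) + 0 + c.0) ⊢ —d→ t2
  t2 = a.((rec X. c.d.a.(X + 0 + c.0)) + 0 + c.0) ⊢ —a→ t3
  t3 = (rec X. c.d.a.(X + 0 + c.0)) + 0 + c.0 ⊢ —c→ t1, —c→ t4
  t4 = 0 ⊢ ·
Partition-refinement fixed point:
  B0 = {s0, s3}
  B1 = {s1}
  B2 = {s2}
  B3 = {t0}
  B4 = {t1}
  B5 = {t2}
  B6 = {t3}
  B7 = {t4}
s0 ∈ B0, t0 ∈ B3 → different blocks

not bisimilar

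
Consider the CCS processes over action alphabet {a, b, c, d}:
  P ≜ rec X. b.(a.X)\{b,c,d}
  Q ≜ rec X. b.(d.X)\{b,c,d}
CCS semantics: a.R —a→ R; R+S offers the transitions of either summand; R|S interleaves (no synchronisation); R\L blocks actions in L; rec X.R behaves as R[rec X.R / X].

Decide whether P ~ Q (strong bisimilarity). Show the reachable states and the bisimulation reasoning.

Reachable graph of P (3 states):
  s0 = rec X. b.(a.X)\{b,c,d} :: —b→ s1
  s1 = (a.(rec X. b.(a.X)\{b,c,d}))\{b,c,d} :: —a→ s2
  s2 = (rec X. b.(a.X)\{b,c,d})\{b,c,d} :: ·
Reachable graph of Q (2 states):
  t0 = rec X. b.(d.X)\{b,c,d} :: —b→ t1
  t1 = (d.(rec X. b.(d.X)\{b,c,d}))\{b,c,d} :: ·
Partition-refinement fixed point:
  B0 = {s0}
  B1 = {s1}
  B2 = {s2, t1}
  B3 = {t0}
s0 ∈ B0, t0 ∈ B3 → different blocks

NO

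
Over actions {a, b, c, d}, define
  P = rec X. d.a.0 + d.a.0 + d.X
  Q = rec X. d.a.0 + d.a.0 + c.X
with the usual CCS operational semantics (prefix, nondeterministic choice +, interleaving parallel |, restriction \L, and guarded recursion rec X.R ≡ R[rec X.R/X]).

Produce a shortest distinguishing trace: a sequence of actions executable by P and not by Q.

dd

Reachable graph of P (3 states):
  u0 = rec X. d.a.0 + d.a.0 + d.X | —d→ u0, —d→ u1
  u1 = a.0 | —a→ u2
  u2 = 0 | deadlocked
Reachable graph of Q (3 states):
  v0 = rec X. d.a.0 + d.a.0 + c.X | —c→ v0, —d→ v1
  v1 = a.0 | —a→ v2
  v2 = 0 | deadlocked
Trace ⟨dd⟩ through P, begin at {u0}:
  [1] d ⇒ {u0, u1}
  [2] d ⇒ {u0, u1}
  ✓ P
Trace ⟨dd⟩ through Q, begin at {v0}:
  [1] d ⇒ {v1}
  [2] d ⇒ no successor for Q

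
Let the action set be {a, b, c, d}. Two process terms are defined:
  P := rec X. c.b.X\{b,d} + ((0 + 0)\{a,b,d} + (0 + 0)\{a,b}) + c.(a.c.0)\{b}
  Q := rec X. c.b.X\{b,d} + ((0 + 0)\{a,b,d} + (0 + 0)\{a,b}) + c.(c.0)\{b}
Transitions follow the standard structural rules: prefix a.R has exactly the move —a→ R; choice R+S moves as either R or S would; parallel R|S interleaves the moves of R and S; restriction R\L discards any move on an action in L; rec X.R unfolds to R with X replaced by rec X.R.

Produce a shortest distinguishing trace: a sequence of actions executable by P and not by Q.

ca

LTS(P): 10 reachable states
  p0 = rec X. c.b.X\{b,d} + ((0 + 0)\{a,b,d} + (0 + 0)\{a,b}) + c.(a.c.0)\{b} has moves —c→ p1, —c→ p2
  p1 = (a.c.0)\{b} has moves —a→ p3
  p2 = b.(rec X. c.b.X\{b,d} + ((0 + 0)\{a,b,d} + (0 + 0)\{a,b}) + c.(a.c.0)\{b})\{b,d} has moves —b→ p4
  p3 = (c.0)\{b} has moves —c→ p5
  p4 = (rec X. c.b.X\{b,d} + ((0 + 0)\{a,b,d} + (0 + 0)\{a,b}) + c.(a.c.0)\{b})\{b,d} has moves —c→ p6, —c→ p7
  p5 = 0\{b} has moves deadlocked
  p6 = (a.c.0)\{b}\{b,d} has moves —a→ p8
  p7 = (b.(rec X. c.b.X\{b,d} + ((0 + 0)\{a,b,d} + (0 + 0)\{a,b}) + c.(a.c.0)\{b})\{b,d})\{b,d} has moves deadlocked
  p8 = (c.0)\{b}\{b,d} has moves —c→ p9
  p9 = 0\{b}\{b,d} has moves deadlocked
LTS(Q): 8 reachable states
  q0 = rec X. c.b.X\{b,d} + ((0 + 0)\{a,b,d} + (0 + 0)\{a,b}) + c.(c.0)\{b} has moves —c→ q1, —c→ q2
  q1 = (c.0)\{b} has moves —c→ q3
  q2 = b.(rec X. c.b.X\{b,d} + ((0 + 0)\{a,b,d} + (0 + 0)\{a,b}) + c.(c.0)\{b})\{b,d} has moves —b→ q4
  q3 = 0\{b} has moves deadlocked
  q4 = (rec X. c.b.X\{b,d} + ((0 + 0)\{a,b,d} + (0 + 0)\{a,b}) + c.(c.0)\{b})\{b,d} has moves —c→ q5, —c→ q6
  q5 = (b.(rec X. c.b.X\{b,d} + ((0 + 0)\{a,b,d} + (0 + 0)\{a,b}) + c.(c.0)\{b})\{b,d})\{b,d} has moves deadlocked
  q6 = (c.0)\{b}\{b,d} has moves —c→ q7
  q7 = 0\{b}\{b,d} has moves deadlocked
Trace ⟨ca⟩ through P, begin at {p0}:
  after c @ step 1: {p1, p2}
  after a @ step 2: {p3}
  P completes σ.
Trace ⟨ca⟩ through Q, begin at {q0}:
  after c @ step 1: {q1, q2}
  after a @ step 2: ∅  — Q cannot continue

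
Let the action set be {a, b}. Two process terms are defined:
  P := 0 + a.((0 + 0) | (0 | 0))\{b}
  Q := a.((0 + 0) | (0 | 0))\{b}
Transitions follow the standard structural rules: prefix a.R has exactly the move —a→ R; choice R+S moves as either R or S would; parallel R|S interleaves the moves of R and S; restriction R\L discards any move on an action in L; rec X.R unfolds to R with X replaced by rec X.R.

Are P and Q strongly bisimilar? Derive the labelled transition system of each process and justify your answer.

LTS(P): 2 reachable states
  u0 = 0 + a.((0 + 0) | (0 | 0))\{b} ⊢ -a-> u1
  u1 = ((0 + 0) | (0 | 0))\{b} ⊢ ·
LTS(Q): 2 reachable states
  v0 = a.((0 + 0) | (0 | 0))\{b} ⊢ -a-> v1
  v1 = ((0 + 0) | (0 | 0))\{b} ⊢ ·
Coarsest stable partition (strong bisimilarity classes):
  B0 = {u0, v0}
  B1 = {u1, v1}
u0 ∈ B0, v0 ∈ B0 → same block

P ~ Q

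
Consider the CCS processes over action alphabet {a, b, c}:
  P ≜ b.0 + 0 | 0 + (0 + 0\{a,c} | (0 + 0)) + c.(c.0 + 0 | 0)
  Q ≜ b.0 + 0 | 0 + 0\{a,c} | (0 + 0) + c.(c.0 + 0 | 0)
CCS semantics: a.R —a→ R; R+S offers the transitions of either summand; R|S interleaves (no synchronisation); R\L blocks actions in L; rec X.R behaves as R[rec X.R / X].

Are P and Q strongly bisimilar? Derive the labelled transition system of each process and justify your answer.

YES

P's transition system — 3 states:
  u0 = b.0 + 0 | 0 + (0 + 0\{a,c} | (0 + 0)) + c.(c.0 + 0 | 0) :: -b-> u1, -c-> u2
  u1 = 0 :: stopped
  u2 = c.0 + 0 | 0 :: -c-> u1
Q's transition system — 3 states:
  v0 = b.0 + 0 | 0 + 0\{a,c} | (0 + 0) + c.(c.0 + 0 | 0) :: -b-> v1, -c-> v2
  v1 = 0 :: stopped
  v2 = c.0 + 0 | 0 :: -c-> v1
Bisimilarity quotient blocks:
  B0 = {u0, v0}
  B1 = {u2, v2}
  B2 = {u1, v1}
u0 ∈ B0, v0 ∈ B0 → same block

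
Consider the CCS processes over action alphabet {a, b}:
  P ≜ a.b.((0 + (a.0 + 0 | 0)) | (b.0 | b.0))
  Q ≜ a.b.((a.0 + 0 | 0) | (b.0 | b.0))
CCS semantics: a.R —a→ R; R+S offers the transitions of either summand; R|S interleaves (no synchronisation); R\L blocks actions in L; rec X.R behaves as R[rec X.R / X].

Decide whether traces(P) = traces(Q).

YES

P's transition system — 10 states:
  p0 = a.b.((0 + (a.0 + 0 | 0)) | (b.0 | b.0)) :: =a=> p1
  p1 = b.((0 + (a.0 + 0 | 0)) | (b.0 | b.0)) :: =b=> p2
  p2 = (0 + (a.0 + 0 | 0)) | (b.0 | b.0) :: =a=> p3, =b=> p4, =b=> p5
  p3 = 0 | (b.0 | b.0) :: =b=> p6, =b=> p7
  p4 = (0 + (a.0 + 0 | 0)) | (0 | b.0) :: =a=> p6, =b=> p8
  p5 = (0 + (a.0 + 0 | 0)) | (b.0 | 0) :: =a=> p7, =b=> p8
  p6 = 0 | (0 | b.0) :: =b=> p9
  p7 = 0 | (b.0 | 0) :: =b=> p9
  p8 = (0 + (a.0 + 0 | 0)) | (0 | 0) :: =a=> p9
  p9 = 0 | (0 | 0) :: ∅
Q's transition system — 10 states:
  q0 = a.b.((a.0 + 0 | 0) | (b.0 | b.0)) :: =a=> q1
  q1 = b.((a.0 + 0 | 0) | (b.0 | b.0)) :: =b=> q2
  q2 = (a.0 + 0 | 0) | (b.0 | b.0) :: =a=> q3, =b=> q4, =b=> q5
  q3 = 0 | (b.0 | b.0) :: =b=> q6, =b=> q7
  q4 = (a.0 + 0 | 0) | (0 | b.0) :: =a=> q6, =b=> q8
  q5 = (a.0 + 0 | 0) | (b.0 | 0) :: =a=> q7, =b=> q8
  q6 = 0 | (0 | b.0) :: =b=> q9
  q7 = 0 | (b.0 | 0) :: =b=> q9
  q8 = (a.0 + 0 | 0) | (0 | 0) :: =a=> q9
  q9 = 0 | (0 | 0) :: ∅
Partition-refinement fixed point:
  B0 = {p0, q0}
  B1 = {p1, q1}
  B2 = {p2, q2}
  B3 = {p4, p5, q4, q5}
  B4 = {p6, p7, q6, q7}
  B5 = {p9, q9}
  B6 = {p8, q8}
  B7 = {p3, q3}
p0 ∈ B0, q0 ∈ B0 → same block
Bisimilar ⇒ trace-equivalent.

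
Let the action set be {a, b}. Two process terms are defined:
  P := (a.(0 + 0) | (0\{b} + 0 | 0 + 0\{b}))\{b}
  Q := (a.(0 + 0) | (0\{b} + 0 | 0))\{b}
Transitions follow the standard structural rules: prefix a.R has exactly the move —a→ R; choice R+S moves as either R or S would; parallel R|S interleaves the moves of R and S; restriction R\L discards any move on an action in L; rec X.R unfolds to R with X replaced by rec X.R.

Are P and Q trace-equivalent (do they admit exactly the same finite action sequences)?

traces(P) = traces(Q)

Reachable graph of P (2 states):
  s0 = (a.(0 + 0) | (0\{b} + 0 | 0 + 0\{b}))\{b} :: --a--▸ s1
  s1 = ((0 + 0) | (0\{b} + 0 | 0 + 0\{b}))\{b} :: (no moves)
Reachable graph of Q (2 states):
  t0 = (a.(0 + 0) | (0\{b} + 0 | 0))\{b} :: --a--▸ t1
  t1 = ((0 + 0) | (0\{b} + 0 | 0))\{b} :: (no moves)
Bisimilarity quotient blocks:
  B0 = {s0, t0}
  B1 = {s1, t1}
s0 ∈ B0, t0 ∈ B0 → same block
Bisimilar ⇒ trace-equivalent.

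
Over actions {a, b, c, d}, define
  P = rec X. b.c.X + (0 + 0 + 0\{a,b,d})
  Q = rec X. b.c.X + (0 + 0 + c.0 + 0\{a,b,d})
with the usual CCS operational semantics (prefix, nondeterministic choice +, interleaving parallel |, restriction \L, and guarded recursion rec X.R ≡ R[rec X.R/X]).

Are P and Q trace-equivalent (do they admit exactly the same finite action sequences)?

trace-distinct — witness ⟨c⟩

Reachable graph of P (2 states):
  u0 = rec X. b.c.X + (0 + 0 + 0\{a,b,d}) → —b→ u1
  u1 = c.(rec X. b.c.X + (0 + 0 + 0\{a,b,d})) → —c→ u0
Reachable graph of Q (3 states):
  v0 = rec X. b.c.X + (0 + 0 + c.0 + 0\{a,b,d}) → —b→ v1, —c→ v2
  v1 = c.(rec X. b.c.X + (0 + 0 + c.0 + 0\{a,b,d})) → —c→ v0
  v2 = 0 → stopped
Trace ⟨c⟩ through Q, begin at {v0}:
  after c @ step 1: {v2}
  Q completes σ.
Trace ⟨c⟩ through P, begin at {u0}:
  after c @ step 1: ∅  — P cannot continue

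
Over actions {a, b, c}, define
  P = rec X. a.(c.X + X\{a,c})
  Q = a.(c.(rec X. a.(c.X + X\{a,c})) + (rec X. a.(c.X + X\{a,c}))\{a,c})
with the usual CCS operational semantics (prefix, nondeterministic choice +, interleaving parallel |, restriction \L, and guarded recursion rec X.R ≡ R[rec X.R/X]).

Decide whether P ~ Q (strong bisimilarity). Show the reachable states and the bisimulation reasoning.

Reachable graph of P (2 states):
  p0 = rec X. a.(c.X + X\{a,c}) → ··a··> p1
  p1 = c.(rec X. a.(c.X + X\{a,c})) + (rec X. a.(c.X + X\{a,c}))\{a,c} → ··c··> p0
Reachable graph of Q (3 states):
  q0 = a.(c.(rec X. a.(c.X + X\{a,c})) + (rec X. a.(c.X + X\{a,c}))\{a,c}) → ··a··> q1
  q1 = c.(rec X. a.(c.X + X\{a,c})) + (rec X. a.(c.X + X\{a,c}))\{a,c} → ··c··> q2
  q2 = rec X. a.(c.X + X\{a,c}) → ··a··> q1
Partition-refinement fixed point:
  B0 = {p0, q0, q2}
  B1 = {p1, q1}
p0 ∈ B0, q0 ∈ B0 → same block

YES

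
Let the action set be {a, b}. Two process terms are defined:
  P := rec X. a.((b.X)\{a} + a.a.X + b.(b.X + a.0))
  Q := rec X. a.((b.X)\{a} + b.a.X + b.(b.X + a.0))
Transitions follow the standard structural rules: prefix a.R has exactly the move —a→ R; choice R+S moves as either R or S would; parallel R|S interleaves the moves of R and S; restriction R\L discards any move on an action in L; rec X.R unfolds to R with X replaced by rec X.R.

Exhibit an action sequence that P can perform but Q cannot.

LTS(P): 6 reachable states
  u0 = rec X. a.((b.X)\{a} + a.a.X + b.(b.X + a.0)) → =a=> u1
  u1 = (b.(rec X. a.((b.X)\{a} + a.a.X + b.(b.X + a.0))))\{a} + a.a.(rec X. a.((b.X)\{a} + a.a.X + b.(b.X + a.0))) + b.(b.(rec X. a.((b.X)\{a} + a.a.X + b.(b.X + a.0))) + a.0) → =a=> u2, =b=> u3, =b=> u4
  u2 = a.(rec X. a.((b.X)\{a} + a.a.X + b.(b.X + a.0))) → =a=> u0
  u3 = (rec X. a.((b.X)\{a} + a.a.X + b.(b.X + a.0)))\{a} → ∅
  u4 = b.(rec X. a.((b.X)\{a} + a.a.X + b.(b.X + a.0))) + a.0 → =a=> u5, =b=> u0
  u5 = 0 → ∅
LTS(Q): 6 reachable states
  v0 = rec X. a.((b.X)\{a} + b.a.X + b.(b.X + a.0)) → =a=> v1
  v1 = (b.(rec X. a.((b.X)\{a} + b.a.X + b.(b.X + a.0))))\{a} + b.a.(rec X. a.((b.X)\{a} + b.a.X + b.(b.X + a.0))) + b.(b.(rec X. a.((b.X)\{a} + b.a.X + b.(b.X + a.0))) + a.0) → =b=> v2, =b=> v3, =b=> v4
  v2 = (rec X. a.((b.X)\{a} + b.a.X + b.(b.X + a.0)))\{a} → ∅
  v3 = a.(rec X. a.((b.X)\{a} + b.a.X + b.(b.X + a.0))) → =a=> v0
  v4 = b.(rec X. a.((b.X)\{a} + b.a.X + b.(b.X + a.0))) + a.0 → =a=> v5, =b=> v0
  v5 = 0 → ∅
Trace ⟨aa⟩ through P, begin at {u0}:
  [1] a ⇒ {u1}
  [2] a ⇒ {u2}
  P completes σ.
Trace ⟨aa⟩ through Q, begin at {v0}:
  [1] a ⇒ {v1}
  [2] a ⇒ no successor for Q

aa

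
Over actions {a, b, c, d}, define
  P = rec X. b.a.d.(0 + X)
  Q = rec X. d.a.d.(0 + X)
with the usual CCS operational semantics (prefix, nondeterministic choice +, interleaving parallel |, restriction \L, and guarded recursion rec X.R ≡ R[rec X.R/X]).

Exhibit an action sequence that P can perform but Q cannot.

P's transition system — 4 states:
  m0 = rec X. b.a.d.(0 + X) → -b-> m1
  m1 = a.d.(0 + (rec X. b.a.d.(0 + X))) → -a-> m2
  m2 = d.(0 + (rec X. b.a.d.(0 + X))) → -d-> m3
  m3 = 0 + (rec X. b.a.d.(0 + X)) → -b-> m1
Q's transition system — 4 states:
  n0 = rec X. d.a.d.(0 + X) → -d-> n1
  n1 = a.d.(0 + (rec X. d.a.d.(0 + X))) → -a-> n2
  n2 = d.(0 + (rec X. d.a.d.(0 + X))) → -d-> n3
  n3 = 0 + (rec X. d.a.d.(0 + X)) → -d-> n1
Executing b from P (initial set {m0}):
  after b @ step 1: {m1}
  ✓ P
Executing b from Q (initial set {n0}):
  after b @ step 1: no successor for Q

b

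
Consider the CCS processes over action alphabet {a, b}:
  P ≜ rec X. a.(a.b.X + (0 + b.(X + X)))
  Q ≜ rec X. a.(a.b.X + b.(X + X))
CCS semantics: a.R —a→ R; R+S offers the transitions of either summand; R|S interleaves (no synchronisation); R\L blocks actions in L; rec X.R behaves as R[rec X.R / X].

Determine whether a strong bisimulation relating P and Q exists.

P ~ Q

P's transition system — 4 states:
  p0 = rec X. a.(a.b.X + (0 + b.(X + X))) → --a--▸ p1
  p1 = a.b.(rec X. a.(a.b.X + (0 + b.(X + X)))) + (0 + b.((rec X. a.(a.b.X + (0 + b.(X + X)))) + (rec X. a.(a.b.X + (0 + b.(X + X)))))) → --a--▸ p2, --b--▸ p3
  p2 = b.(rec X. a.(a.b.X + (0 + b.(X + X)))) → --b--▸ p0
  p3 = (rec X. a.(a.b.X + (0 + b.(X + X)))) + (rec X. a.(a.b.X + (0 + b.(X + X)))) → --a--▸ p1
Q's transition system — 4 states:
  q0 = rec X. a.(a.b.X + b.(X + X)) → --a--▸ q1
  q1 = a.b.(rec X. a.(a.b.X + b.(X + X))) + b.((rec X. a.(a.b.X + b.(X + X))) + (rec X. a.(a.b.X + b.(X + X)))) → --a--▸ q2, --b--▸ q3
  q2 = b.(rec X. a.(a.b.X + b.(X + X))) → --b--▸ q0
  q3 = (rec X. a.(a.b.X + b.(X + X))) + (rec X. a.(a.b.X + b.(X + X))) → --a--▸ q1
Partition-refinement fixed point:
  B0 = {p0, p3, q0, q3}
  B1 = {p1, q1}
  B2 = {p2, q2}
p0 ∈ B0, q0 ∈ B0 → same block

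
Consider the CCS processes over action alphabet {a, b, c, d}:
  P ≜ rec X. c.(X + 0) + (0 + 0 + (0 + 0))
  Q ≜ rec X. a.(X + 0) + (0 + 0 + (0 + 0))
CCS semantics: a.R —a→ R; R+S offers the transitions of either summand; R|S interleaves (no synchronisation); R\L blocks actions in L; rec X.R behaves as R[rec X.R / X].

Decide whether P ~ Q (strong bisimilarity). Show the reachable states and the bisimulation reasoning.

LTS(P): 2 reachable states
  s0 = rec X. c.(X + 0) + (0 + 0 + (0 + 0)) has moves ··c··> s1
  s1 = (rec X. c.(X + 0) + (0 + 0 + (0 + 0))) + 0 has moves ··c··> s1
LTS(Q): 2 reachable states
  t0 = rec X. a.(X + 0) + (0 + 0 + (0 + 0)) has moves ··a··> t1
  t1 = (rec X. a.(X + 0) + (0 + 0 + (0 + 0))) + 0 has moves ··a··> t1
Partition-refinement fixed point:
  B0 = {s0, s1}
  B1 = {t0, t1}
s0 ∈ B0, t0 ∈ B1 → different blocks

P ≁ Q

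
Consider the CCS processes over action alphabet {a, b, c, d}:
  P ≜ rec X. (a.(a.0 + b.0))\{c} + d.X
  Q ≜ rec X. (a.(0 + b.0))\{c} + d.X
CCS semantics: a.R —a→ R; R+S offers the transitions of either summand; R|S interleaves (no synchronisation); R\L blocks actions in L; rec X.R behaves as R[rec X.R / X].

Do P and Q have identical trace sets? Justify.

traces(P) ≠ traces(Q) — witness ⟨aa⟩

LTS(P): 3 reachable states
  u0 = rec X. (a.(a.0 + b.0))\{c} + d.X ⊢ ··a··> u1, ··d··> u0
  u1 = (a.0 + b.0)\{c} ⊢ ··a··> u2, ··b··> u2
  u2 = 0\{c} ⊢ stopped
LTS(Q): 3 reachable states
  v0 = rec X. (a.(0 + b.0))\{c} + d.X ⊢ ··a··> v1, ··d··> v0
  v1 = (0 + b.0)\{c} ⊢ ··b··> v2
  v2 = 0\{c} ⊢ stopped
Executing aa from P (initial set {u0}):
  step 1 (a): {u1}
  step 2 (a): {u2}
  — P admits the full trace.
Executing aa from Q (initial set {v0}):
  step 1 (a): {v1}
  step 2 (a): ∅  — Q cannot continue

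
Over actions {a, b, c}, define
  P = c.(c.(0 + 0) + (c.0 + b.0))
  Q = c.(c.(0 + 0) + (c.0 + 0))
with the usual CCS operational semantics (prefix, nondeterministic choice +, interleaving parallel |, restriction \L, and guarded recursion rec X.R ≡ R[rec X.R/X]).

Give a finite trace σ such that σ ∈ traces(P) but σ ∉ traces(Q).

P's transition system — 4 states:
  p0 = c.(c.(0 + 0) + (c.0 + b.0)) has moves --c--▸ p1
  p1 = c.(0 + 0) + (c.0 + b.0) has moves --b--▸ p2, --c--▸ p2, --c--▸ p3
  p2 = 0 has moves ∅
  p3 = 0 + 0 has moves ∅
Q's transition system — 4 states:
  q0 = c.(c.(0 + 0) + (c.0 + 0)) has moves --c--▸ q1
  q1 = c.(0 + 0) + (c.0 + 0) has moves --c--▸ q2, --c--▸ q3
  q2 = 0 has moves ∅
  q3 = 0 + 0 has moves ∅
Trace ⟨cb⟩ through P, begin at {p0}:
  after c @ step 1: {p1}
  after b @ step 2: {p2}
  — P admits the full trace.
Trace ⟨cb⟩ through Q, begin at {q0}:
  after c @ step 1: {q1}
  after b @ step 2: no successor for Q

cb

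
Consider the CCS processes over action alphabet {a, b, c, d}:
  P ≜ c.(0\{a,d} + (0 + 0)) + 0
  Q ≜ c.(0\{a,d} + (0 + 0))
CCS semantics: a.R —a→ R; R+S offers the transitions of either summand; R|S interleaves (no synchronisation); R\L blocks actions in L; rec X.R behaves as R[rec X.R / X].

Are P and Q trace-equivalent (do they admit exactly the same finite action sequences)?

traces(P) = traces(Q)

LTS(P): 2 reachable states
  s0 = c.(0\{a,d} + (0 + 0)) + 0 → =c=> s1
  s1 = 0\{a,d} + (0 + 0) → ∅
LTS(Q): 2 reachable states
  t0 = c.(0\{a,d} + (0 + 0)) → =c=> t1
  t1 = 0\{a,d} + (0 + 0) → ∅
Coarsest stable partition (strong bisimilarity classes):
  B0 = {s0, t0}
  B1 = {s1, t1}
s0 ∈ B0, t0 ∈ B0 → same block
Bisimilar ⇒ trace-equivalent.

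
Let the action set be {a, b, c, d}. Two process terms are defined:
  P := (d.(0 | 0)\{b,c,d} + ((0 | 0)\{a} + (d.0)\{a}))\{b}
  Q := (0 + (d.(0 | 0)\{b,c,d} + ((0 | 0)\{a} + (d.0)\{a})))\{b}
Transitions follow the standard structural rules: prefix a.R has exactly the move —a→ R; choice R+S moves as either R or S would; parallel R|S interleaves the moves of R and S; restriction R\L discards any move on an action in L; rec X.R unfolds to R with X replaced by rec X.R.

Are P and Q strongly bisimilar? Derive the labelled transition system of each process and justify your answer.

Reachable graph of P (3 states):
  p0 = (d.(0 | 0)\{b,c,d} + ((0 | 0)\{a} + (d.0)\{a}))\{b} :: --d--▸ p1, --d--▸ p2
  p1 = (0 | 0)\{b,c,d}\{b} :: ∅
  p2 = 0\{a}\{b} :: ∅
Reachable graph of Q (3 states):
  q0 = (0 + (d.(0 | 0)\{b,c,d} + ((0 | 0)\{a} + (d.0)\{a})))\{b} :: --d--▸ q1, --d--▸ q2
  q1 = (0 | 0)\{b,c,d}\{b} :: ∅
  q2 = 0\{a}\{b} :: ∅
Bisimilarity quotient blocks:
  B0 = {p0, q0}
  B1 = {p1, p2, q1, q2}
p0 ∈ B0, q0 ∈ B0 → same block

YES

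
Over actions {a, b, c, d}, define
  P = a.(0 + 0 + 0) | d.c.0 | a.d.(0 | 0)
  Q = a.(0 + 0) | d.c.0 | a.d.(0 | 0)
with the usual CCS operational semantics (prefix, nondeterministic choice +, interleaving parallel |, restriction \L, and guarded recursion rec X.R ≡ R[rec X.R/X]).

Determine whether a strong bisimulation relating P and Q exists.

Reachable graph of P (18 states):
  m0 = a.(0 + 0 + 0) | d.c.0 | a.d.(0 | 0) | -a-> m1, -a-> m2, -d-> m3
  m1 = (0 + 0 + 0) | d.c.0 | a.d.(0 | 0) | -a-> m4, -d-> m5
  m2 = a.(0 + 0 + 0) | d.c.0 | d.(0 | 0) | -a-> m4, -d-> m6, -d-> m7
  m3 = a.(0 + 0 + 0) | c.0 | a.d.(0 | 0) | -a-> m5, -a-> m6, -c-> m8
  m4 = (0 + 0 + 0) | d.c.0 | d.(0 | 0) | -d-> m10, -d-> m9
  m5 = (0 + 0 + 0) | c.0 | a.d.(0 | 0) | -a-> m9, -c-> m11
  m6 = a.(0 + 0 + 0) | c.0 | d.(0 | 0) | -a-> m9, -c-> m12, -d-> m13
  m7 = a.(0 + 0 + 0) | d.c.0 | (0 | 0) | -a-> m10, -d-> m13
  m8 = a.(0 + 0 + 0) | 0 | a.d.(0 | 0) | -a-> m11, -a-> m12
  m9 = (0 + 0 + 0) | c.0 | d.(0 | 0) | -c-> m14, -d-> m15
  m10 = (0 + 0 + 0) | d.c.0 | (0 | 0) | -d-> m15
  m11 = (0 + 0 + 0) | 0 | a.d.(0 | 0) | -a-> m14
  m12 = a.(0 + 0 + 0) | 0 | d.(0 | 0) | -a-> m14, -d-> m16
  m13 = a.(0 + 0 + 0) | c.0 | (0 | 0) | -a-> m15, -c-> m16
  m14 = (0 + 0 + 0) | 0 | d.(0 | 0) | -d-> m17
  m15 = (0 + 0 + 0) | c.0 | (0 | 0) | -c-> m17
  m16 = a.(0 + 0 + 0) | 0 | (0 | 0) | -a-> m17
  m17 = (0 + 0 + 0) | 0 | (0 | 0) | ·
Reachable graph of Q (18 states):
  n0 = a.(0 + 0) | d.c.0 | a.d.(0 | 0) | -a-> n1, -a-> n2, -d-> n3
  n1 = (0 + 0) | d.c.0 | a.d.(0 | 0) | -a-> n4, -d-> n5
  n2 = a.(0 + 0) | d.c.0 | d.(0 | 0) | -a-> n4, -d-> n6, -d-> n7
  n3 = a.(0 + 0) | c.0 | a.d.(0 | 0) | -a-> n5, -a-> n6, -c-> n8
  n4 = (0 + 0) | d.c.0 | d.(0 | 0) | -d-> n10, -d-> n9
  n5 = (0 + 0) | c.0 | a.d.(0 | 0) | -a-> n9, -c-> n11
  n6 = a.(0 + 0) | c.0 | d.(0 | 0) | -a-> n9, -c-> n12, -d-> n13
  n7 = a.(0 + 0) | d.c.0 | (0 | 0) | -a-> n10, -d-> n13
  n8 = a.(0 + 0) | 0 | a.d.(0 | 0) | -a-> n11, -a-> n12
  n9 = (0 + 0) | c.0 | d.(0 | 0) | -c-> n14, -d-> n15
  n10 = (0 + 0) | d.c.0 | (0 | 0) | -d-> n15
  n11 = (0 + 0) | 0 | a.d.(0 | 0) | -a-> n14
  n12 = a.(0 + 0) | 0 | d.(0 | 0) | -a-> n14, -d-> n16
  n13 = a.(0 + 0) | c.0 | (0 | 0) | -a-> n15, -c-> n16
  n14 = (0 + 0) | 0 | d.(0 | 0) | -d-> n17
  n15 = (0 + 0) | c.0 | (0 | 0) | -c-> n17
  n16 = a.(0 + 0) | 0 | (0 | 0) | -a-> n17
  n17 = (0 + 0) | 0 | (0 | 0) | ·
Bisimilarity quotient blocks:
  B0 = {m0, n0}
  B1 = {m2, n2}
  B2 = {m7, n7}
  B3 = {m10, n10}
  B4 = {m15, n15}
  B5 = {m17, n17}
  B6 = {m13, n13}
  B7 = {m16, n16}
  B8 = {m4, n4}
  B9 = {m9, n9}
  B10 = {m14, n14}
  B11 = {m6, n6}
  B12 = {m12, n12}
  B13 = {m1, n1}
  B14 = {m5, n5}
  B15 = {m11, n11}
  B16 = {m3, n3}
  B17 = {m8, n8}
m0 ∈ B0, n0 ∈ B0 → same block

bisimilar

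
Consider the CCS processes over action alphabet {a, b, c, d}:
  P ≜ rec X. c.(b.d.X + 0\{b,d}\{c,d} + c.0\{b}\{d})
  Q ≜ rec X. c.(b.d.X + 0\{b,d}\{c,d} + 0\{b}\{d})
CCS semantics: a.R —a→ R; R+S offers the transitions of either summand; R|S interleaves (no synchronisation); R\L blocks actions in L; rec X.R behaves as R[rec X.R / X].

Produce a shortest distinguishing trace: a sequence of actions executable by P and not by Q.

P's transition system — 4 states:
  u0 = rec X. c.(b.d.X + 0\{b,d}\{c,d} + c.0\{b}\{d}) | —c→ u1
  u1 = b.d.(rec X. c.(b.d.X + 0\{b,d}\{c,d} + c.0\{b}\{d})) + 0\{b,d}\{c,d} + c.0\{b}\{d} | —b→ u2, —c→ u3
  u2 = d.(rec X. c.(b.d.X + 0\{b,d}\{c,d} + c.0\{b}\{d})) | —d→ u0
  u3 = 0\{b}\{d} | deadlocked
Q's transition system — 3 states:
  v0 = rec X. c.(b.d.X + 0\{b,d}\{c,d} + 0\{b}\{d}) | —c→ v1
  v1 = b.d.(rec X. c.(b.d.X + 0\{b,d}\{c,d} + 0\{b}\{d})) + 0\{b,d}\{c,d} + 0\{b}\{d} | —b→ v2
  v2 = d.(rec X. c.(b.d.X + 0\{b,d}\{c,d} + 0\{b}\{d})) | —d→ v0
Executing cc from P (initial set {u0}):
  after c @ step 1: {u1}
  after c @ step 2: {u3}
  — P admits the full trace.
Executing cc from Q (initial set {v0}):
  after c @ step 1: {v1}
  after c @ step 2: ∅  — Q cannot continue

cc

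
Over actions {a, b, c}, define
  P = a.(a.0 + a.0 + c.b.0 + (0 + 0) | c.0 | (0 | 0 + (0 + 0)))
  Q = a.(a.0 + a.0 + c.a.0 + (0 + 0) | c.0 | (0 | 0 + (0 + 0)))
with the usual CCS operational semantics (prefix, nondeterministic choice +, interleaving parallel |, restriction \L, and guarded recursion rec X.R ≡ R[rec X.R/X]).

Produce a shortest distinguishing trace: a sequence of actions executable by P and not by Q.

acb

Reachable graph of P (5 states):
  m0 = a.(a.0 + a.0 + c.b.0 + (0 + 0) | c.0 | (0 | 0 + (0 + 0))) | —a→ m1
  m1 = a.0 + a.0 + c.b.0 + (0 + 0) | c.0 | (0 | 0 + (0 + 0)) | —a→ m2, —c→ m3, —c→ m4
  m2 = 0 | ·
  m3 = (0 + 0) | 0 | (0 | 0 + (0 + 0)) | ·
  m4 = b.0 | —b→ m2
Reachable graph of Q (5 states):
  n0 = a.(a.0 + a.0 + c.a.0 + (0 + 0) | c.0 | (0 | 0 + (0 + 0))) | —a→ n1
  n1 = a.0 + a.0 + c.a.0 + (0 + 0) | c.0 | (0 | 0 + (0 + 0)) | —a→ n2, —c→ n3, —c→ n4
  n2 = 0 | ·
  n3 = (0 + 0) | 0 | (0 | 0 + (0 + 0)) | ·
  n4 = a.0 | —a→ n2
Trace ⟨acb⟩ through P, begin at {m0}:
  step 1 (a): {m1}
  step 2 (c): {m3, m4}
  step 3 (b): {m2}
  — P admits the full trace.
Trace ⟨acb⟩ through Q, begin at {n0}:
  step 1 (a): {n1}
  step 2 (c): {n3, n4}
  step 3 (b): ∅  — Q cannot continue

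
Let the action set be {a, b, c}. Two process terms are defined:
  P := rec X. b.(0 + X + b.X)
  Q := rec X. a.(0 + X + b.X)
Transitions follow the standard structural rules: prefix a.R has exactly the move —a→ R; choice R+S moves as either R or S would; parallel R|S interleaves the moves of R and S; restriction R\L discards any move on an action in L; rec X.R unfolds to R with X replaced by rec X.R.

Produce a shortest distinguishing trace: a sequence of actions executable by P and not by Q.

b

Reachable graph of P (2 states):
  m0 = rec X. b.(0 + X + b.X) → ··b··> m1
  m1 = 0 + (rec X. b.(0 + X + b.X)) + b.(rec X. b.(0 + X + b.X)) → ··b··> m0, ··b··> m1
Reachable graph of Q (2 states):
  n0 = rec X. a.(0 + X + b.X) → ··a··> n1
  n1 = 0 + (rec X. a.(0 + X + b.X)) + b.(rec X. a.(0 + X + b.X)) → ··a··> n1, ··b··> n0
Executing b from P (initial set {m0}):
  [1] b ⇒ {m1}
  ✓ P
Executing b from Q (initial set {n0}):
  [1] b ⇒ ∅ (Q stuck)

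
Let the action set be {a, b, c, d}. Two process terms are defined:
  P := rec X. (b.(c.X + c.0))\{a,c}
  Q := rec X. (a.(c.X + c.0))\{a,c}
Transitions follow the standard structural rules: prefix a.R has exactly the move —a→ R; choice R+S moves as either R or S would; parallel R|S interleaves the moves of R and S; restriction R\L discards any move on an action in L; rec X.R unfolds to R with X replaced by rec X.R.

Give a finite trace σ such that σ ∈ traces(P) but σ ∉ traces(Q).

LTS(P): 2 reachable states
  u0 = rec X. (b.(c.X + c.0))\{a,c} has moves --b--▸ u1
  u1 = (c.(rec X. (b.(c.X + c.0))\{a,c}) + c.0)\{a,c} has moves deadlocked
LTS(Q): 1 reachable states
  v0 = rec X. (a.(c.X + c.0))\{a,c} has moves deadlocked
Executing b from P (initial set {u0}):
  step 1 (b): {u1}
  — P admits the full trace.
Executing b from Q (initial set {v0}):
  step 1 (b): no successor for Q

b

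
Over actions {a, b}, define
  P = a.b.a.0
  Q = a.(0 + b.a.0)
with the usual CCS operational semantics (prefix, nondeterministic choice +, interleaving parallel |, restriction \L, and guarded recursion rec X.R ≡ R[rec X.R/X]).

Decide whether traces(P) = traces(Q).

trace-equivalent

LTS(P): 4 reachable states
  p0 = a.b.a.0 → --a--▸ p1
  p1 = b.a.0 → --b--▸ p2
  p2 = a.0 → --a--▸ p3
  p3 = 0 → deadlocked
LTS(Q): 4 reachable states
  q0 = a.(0 + b.a.0) → --a--▸ q1
  q1 = 0 + b.a.0 → --b--▸ q2
  q2 = a.0 → --a--▸ q3
  q3 = 0 → deadlocked
Partition-refinement fixed point:
  B0 = {p0, q0}
  B1 = {p1, q1}
  B2 = {p2, q2}
  B3 = {p3, q3}
p0 ∈ B0, q0 ∈ B0 → same block
Bisimilar ⇒ trace-equivalent.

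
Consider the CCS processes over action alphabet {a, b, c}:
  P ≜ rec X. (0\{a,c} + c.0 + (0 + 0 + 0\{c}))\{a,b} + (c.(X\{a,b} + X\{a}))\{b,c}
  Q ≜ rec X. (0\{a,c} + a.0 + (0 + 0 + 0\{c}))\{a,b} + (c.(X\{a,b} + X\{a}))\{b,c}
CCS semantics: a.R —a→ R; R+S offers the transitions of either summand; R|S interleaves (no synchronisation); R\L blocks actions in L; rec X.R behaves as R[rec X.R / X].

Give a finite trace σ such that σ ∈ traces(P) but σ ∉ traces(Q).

P's transition system — 2 states:
  s0 = rec X. (0\{a,c} + c.0 + (0 + 0 + 0\{c}))\{a,b} + (c.(X\{a,b} + X\{a}))\{b,c} ⊢ -c-> s1
  s1 = 0\{a,b} ⊢ (no moves)
Q's transition system — 1 states:
  t0 = rec X. (0\{a,c} + a.0 + (0 + 0 + 0\{c}))\{a,b} + (c.(X\{a,b} + X\{a}))\{b,c} ⊢ (no moves)
Run σ = ⟨c⟩ on P: start {s0}
  [1] c ⇒ {s1}
  — P admits the full trace.
Run σ = ⟨c⟩ on Q: start {t0}
  [1] c ⇒ ∅ (Q stuck)

c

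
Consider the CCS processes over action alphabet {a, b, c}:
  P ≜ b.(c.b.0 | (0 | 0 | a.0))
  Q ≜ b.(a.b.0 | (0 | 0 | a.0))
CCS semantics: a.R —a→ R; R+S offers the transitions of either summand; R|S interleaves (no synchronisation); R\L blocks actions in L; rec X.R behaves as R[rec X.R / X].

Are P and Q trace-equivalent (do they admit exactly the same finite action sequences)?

NO — witness ⟨bc⟩

LTS(P): 7 reachable states
  m0 = b.(c.b.0 | (0 | 0 | a.0)) | ··b··> m1
  m1 = c.b.0 | (0 | 0 | a.0) | ··a··> m2, ··c··> m3
  m2 = c.b.0 | (0 | 0 | 0) | ··c··> m4
  m3 = b.0 | (0 | 0 | a.0) | ··a··> m4, ··b··> m5
  m4 = b.0 | (0 | 0 | 0) | ··b··> m6
  m5 = 0 | (0 | 0 | a.0) | ··a··> m6
  m6 = 0 | (0 | 0 | 0) | (no moves)
LTS(Q): 7 reachable states
  n0 = b.(a.b.0 | (0 | 0 | a.0)) | ··b··> n1
  n1 = a.b.0 | (0 | 0 | a.0) | ··a··> n2, ··a··> n3
  n2 = a.b.0 | (0 | 0 | 0) | ··a··> n4
  n3 = b.0 | (0 | 0 | a.0) | ··a··> n4, ··b··> n5
  n4 = b.0 | (0 | 0 | 0) | ··b··> n6
  n5 = 0 | (0 | 0 | a.0) | ··a··> n6
  n6 = 0 | (0 | 0 | 0) | (no moves)
Executing bc from P (initial set {m0}):
  after b @ step 1: {m1}
  after c @ step 2: {m3}
  P completes σ.
Executing bc from Q (initial set {n0}):
  after b @ step 1: {n1}
  after c @ step 2: ∅  — Q cannot continue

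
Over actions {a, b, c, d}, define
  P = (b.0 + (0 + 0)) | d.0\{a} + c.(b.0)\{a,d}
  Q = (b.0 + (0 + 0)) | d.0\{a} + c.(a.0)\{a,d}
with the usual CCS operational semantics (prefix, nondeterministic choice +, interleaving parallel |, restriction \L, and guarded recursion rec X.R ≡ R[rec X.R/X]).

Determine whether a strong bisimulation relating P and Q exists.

Reachable graph of P (6 states):
  u0 = (b.0 + (0 + 0)) | d.0\{a} + c.(b.0)\{a,d} → =b=> u1, =c=> u2, =d=> u3
  u1 = 0 | d.0\{a} → =d=> u4
  u2 = (b.0)\{a,d} → =b=> u5
  u3 = (b.0 + (0 + 0)) | 0\{a} → =b=> u4
  u4 = 0 | 0\{a} → ·
  u5 = 0\{a,d} → ·
Reachable graph of Q (5 states):
  v0 = (b.0 + (0 + 0)) | d.0\{a} + c.(a.0)\{a,d} → =b=> v1, =c=> v2, =d=> v3
  v1 = 0 | d.0\{a} → =d=> v4
  v2 = (a.0)\{a,d} → ·
  v3 = (b.0 + (0 + 0)) | 0\{a} → =b=> v4
  v4 = 0 | 0\{a} → ·
Bisimilarity quotient blocks:
  B0 = {u0}
  B1 = {u2, u3, v3}
  B2 = {u4, u5, v2, v4}
  B3 = {u1, v1}
  B4 = {v0}
u0 ∈ B0, v0 ∈ B4 → different blocks

NO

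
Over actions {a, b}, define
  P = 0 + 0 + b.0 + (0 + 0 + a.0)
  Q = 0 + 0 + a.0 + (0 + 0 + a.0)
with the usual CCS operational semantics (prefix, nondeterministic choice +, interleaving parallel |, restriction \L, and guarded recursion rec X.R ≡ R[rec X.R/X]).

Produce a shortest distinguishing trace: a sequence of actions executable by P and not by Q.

b

Reachable graph of P (2 states):
  u0 = 0 + 0 + b.0 + (0 + 0 + a.0) | —a→ u1, —b→ u1
  u1 = 0 | (no moves)
Reachable graph of Q (2 states):
  v0 = 0 + 0 + a.0 + (0 + 0 + a.0) | —a→ v1
  v1 = 0 | (no moves)
Run σ = ⟨b⟩ on P: start {u0}
  after b @ step 1: {u1}
  ✓ P
Run σ = ⟨b⟩ on Q: start {v0}
  after b @ step 1: ∅  — Q cannot continue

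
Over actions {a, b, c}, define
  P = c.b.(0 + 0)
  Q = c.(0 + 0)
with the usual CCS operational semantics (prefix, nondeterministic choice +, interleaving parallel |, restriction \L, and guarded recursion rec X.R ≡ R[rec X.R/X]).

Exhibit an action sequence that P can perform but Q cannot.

P's transition system — 3 states:
  s0 = c.b.(0 + 0) :: ··c··> s1
  s1 = b.(0 + 0) :: ··b··> s2
  s2 = 0 + 0 :: ·
Q's transition system — 2 states:
  t0 = c.(0 + 0) :: ··c··> t1
  t1 = 0 + 0 :: ·
Trace ⟨cb⟩ through P, begin at {s0}:
  [1] c ⇒ {s1}
  [2] b ⇒ {s2}
  P completes σ.
Trace ⟨cb⟩ through Q, begin at {t0}:
  [1] c ⇒ {t1}
  [2] b ⇒ ∅ (Q stuck)

cb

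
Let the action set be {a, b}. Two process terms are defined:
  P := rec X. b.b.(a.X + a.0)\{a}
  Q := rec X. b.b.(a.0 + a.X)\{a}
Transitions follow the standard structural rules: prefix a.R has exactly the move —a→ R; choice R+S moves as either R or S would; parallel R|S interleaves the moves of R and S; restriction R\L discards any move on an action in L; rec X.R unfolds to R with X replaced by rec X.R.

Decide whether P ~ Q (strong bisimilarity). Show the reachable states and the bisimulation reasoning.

P's transition system — 3 states:
  u0 = rec X. b.b.(a.X + a.0)\{a} | -b-> u1
  u1 = b.(a.(rec X. b.b.(a.X + a.0)\{a}) + a.0)\{a} | -b-> u2
  u2 = (a.(rec X. b.b.(a.X + a.0)\{a}) + a.0)\{a} | (no moves)
Q's transition system — 3 states:
  v0 = rec X. b.b.(a.0 + a.X)\{a} | -b-> v1
  v1 = b.(a.0 + a.(rec X. b.b.(a.0 + a.X)\{a}))\{a} | -b-> v2
  v2 = (a.0 + a.(rec X. b.b.(a.0 + a.X)\{a}))\{a} | (no moves)
Bisimilarity quotient blocks:
  B0 = {u0, v0}
  B1 = {u1, v1}
  B2 = {u2, v2}
u0 ∈ B0, v0 ∈ B0 → same block

bisimilar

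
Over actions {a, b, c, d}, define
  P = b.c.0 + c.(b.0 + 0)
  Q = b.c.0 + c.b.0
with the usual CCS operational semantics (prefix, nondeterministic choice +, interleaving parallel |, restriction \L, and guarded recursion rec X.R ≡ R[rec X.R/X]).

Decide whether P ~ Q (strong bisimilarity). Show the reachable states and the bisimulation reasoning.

LTS(P): 4 reachable states
  m0 = b.c.0 + c.(b.0 + 0) :: —b→ m1, —c→ m2
  m1 = c.0 :: —c→ m3
  m2 = b.0 + 0 :: —b→ m3
  m3 = 0 :: stopped
LTS(Q): 4 reachable states
  n0 = b.c.0 + c.b.0 :: —b→ n1, —c→ n2
  n1 = c.0 :: —c→ n3
  n2 = b.0 :: —b→ n3
  n3 = 0 :: stopped
Bisimilarity quotient blocks:
  B0 = {m0, n0}
  B1 = {m1, n1}
  B2 = {m3, n3}
  B3 = {m2, n2}
m0 ∈ B0, n0 ∈ B0 → same block

P ~ Q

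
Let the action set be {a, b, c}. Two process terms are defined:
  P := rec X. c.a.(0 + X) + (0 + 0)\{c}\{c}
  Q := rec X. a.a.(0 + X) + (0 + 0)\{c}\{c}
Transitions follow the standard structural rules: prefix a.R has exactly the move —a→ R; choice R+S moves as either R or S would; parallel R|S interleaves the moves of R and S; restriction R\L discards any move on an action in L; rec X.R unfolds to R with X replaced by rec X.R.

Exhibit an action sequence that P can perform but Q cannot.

P's transition system — 3 states:
  p0 = rec X. c.a.(0 + X) + (0 + 0)\{c}\{c} has moves =c=> p1
  p1 = a.(0 + (rec X. c.a.(0 + X) + (0 + 0)\{c}\{c})) has moves =a=> p2
  p2 = 0 + (rec X. c.a.(0 + X) + (0 + 0)\{c}\{c}) has moves =c=> p1
Q's transition system — 3 states:
  q0 = rec X. a.a.(0 + X) + (0 + 0)\{c}\{c} has moves =a=> q1
  q1 = a.(0 + (rec X. a.a.(0 + X) + (0 + 0)\{c}\{c})) has moves =a=> q2
  q2 = 0 + (rec X. a.a.(0 + X) + (0 + 0)\{c}\{c}) has moves =a=> q1
Executing c from P (initial set {p0}):
  step 1 (c): {p1}
  ✓ P
Executing c from Q (initial set {q0}):
  step 1 (c): ∅ (Q stuck)

c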